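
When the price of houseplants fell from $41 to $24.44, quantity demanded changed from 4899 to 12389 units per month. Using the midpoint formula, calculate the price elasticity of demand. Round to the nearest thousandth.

%Δq = (12389 − 4899)/[(4899 + 12389)/2] = 7490/8644 ≈ 0.8665.
%Δp = (24.44 − 41)/[(41 + 24.44)/2] = -16.56/32.72 ≈ -0.5061.
Arc elasticity E = %Δq/%Δp ≈ 0.8665/-0.5061 ≈ -1.712.
|E| > 1: demand is elastic over this range.

-1.712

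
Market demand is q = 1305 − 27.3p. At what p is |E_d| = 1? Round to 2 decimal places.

For linear demand q = a − bp, E = −bp/(a − bp). |E| = 1 ⇒ bp = a − bp ⇒ p = a/(2b).
p = 1305/(2·27.3) ≈ 23.90.

23.90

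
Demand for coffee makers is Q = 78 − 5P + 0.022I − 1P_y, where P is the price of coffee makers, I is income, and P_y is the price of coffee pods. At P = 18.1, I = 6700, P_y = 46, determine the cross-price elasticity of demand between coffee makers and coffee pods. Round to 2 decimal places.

-0.52

Q = 78 − 5(18.1) + 0.022(6700) − 1(46) = 78 − 90.5 + 147.4 − 46 = 88.9.
∂Q/∂P_y = −1, so E_xy = -1·(46/88.9) ≈ -0.52.
E_xy < 0: the goods are complements.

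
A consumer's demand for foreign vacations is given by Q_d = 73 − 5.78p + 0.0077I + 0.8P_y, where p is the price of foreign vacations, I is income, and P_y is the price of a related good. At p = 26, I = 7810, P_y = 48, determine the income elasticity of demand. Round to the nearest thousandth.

Q_d = 73 − 5.78(26) + 0.0077(7810) + 0.8(48) = 73 − 150.28 + 60.137 + 38.4 = 21.257.
∂Q_d/∂I = +0.0077, so E_I = 0.0077·(7810/21.257) ≈ 2.829.
E_I > 1: normal good (luxury).

2.829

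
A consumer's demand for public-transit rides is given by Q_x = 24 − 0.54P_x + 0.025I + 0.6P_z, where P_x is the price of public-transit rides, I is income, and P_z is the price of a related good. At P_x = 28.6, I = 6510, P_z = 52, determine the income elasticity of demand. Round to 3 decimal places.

0.804

First evaluate Q_x: 24 − 0.54(28.6) + 0.025(6510) + 0.6(52) = 24 − 15.444 + 162.75 + 31.2 = 202.506.
∂Q_x/∂I = +0.025, so E_I = 0.025·(6510/202.506) ≈ 0.804.
E_I ∈ (0,1): normal good (necessity).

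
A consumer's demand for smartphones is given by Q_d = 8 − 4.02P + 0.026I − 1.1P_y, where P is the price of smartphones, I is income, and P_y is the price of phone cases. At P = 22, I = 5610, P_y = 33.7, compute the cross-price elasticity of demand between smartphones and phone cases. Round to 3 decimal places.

First evaluate Q_d: 8 − 4.02(22) + 0.026(5610) − 1.1(33.7) = 8 − 88.44 + 145.86 − 37.07 = 28.35.
∂Q_d/∂P_y = −1.1, so E_xy = -1.1·(33.7/28.35) ≈ -1.308.
E_xy < 0: the goods are complements.

-1.308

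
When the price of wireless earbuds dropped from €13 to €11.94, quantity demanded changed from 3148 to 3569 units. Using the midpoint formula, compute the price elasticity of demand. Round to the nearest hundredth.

%Δq = (3569 − 3148)/[(3148 + 3569)/2] = 421/3358.5 ≈ 0.1254.
%Δp = (11.94 − 13)/[(13 + 11.94)/2] = -1.06/12.47 ≈ -0.0850.
Arc elasticity E = %Δq/%Δp ≈ 0.1254/-0.0850 ≈ -1.47.
|E| > 1: demand is elastic over this range.

-1.47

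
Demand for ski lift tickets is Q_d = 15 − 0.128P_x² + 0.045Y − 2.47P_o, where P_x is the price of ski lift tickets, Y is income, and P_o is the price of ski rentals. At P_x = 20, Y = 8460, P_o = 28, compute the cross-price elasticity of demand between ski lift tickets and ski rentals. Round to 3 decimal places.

-0.251

First evaluate Q_d: 15 − 0.128(20)² + 0.045(8460) − 2.47(28) = 15 − 51.2 + 380.7 − 69.16 = 275.34.
∂Q_d/∂P_o = −2.47, so E_xy = -2.47·(28/275.34) ≈ -0.251.
E_xy < 0: the goods are complements.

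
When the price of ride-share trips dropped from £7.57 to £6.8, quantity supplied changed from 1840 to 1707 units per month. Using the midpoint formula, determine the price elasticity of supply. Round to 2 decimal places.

%Δq = (1707 − 1840)/[(1840 + 1707)/2] = -133/1773.5 ≈ -0.0750.
%Δp = (6.8 − 7.57)/[(7.57 + 6.8)/2] = -0.77/7.185 ≈ -0.1072.
Arc elasticity E = %Δq/%Δp ≈ -0.0750/-0.1072 ≈ 0.70.
|E| < 1: supply is inelastic over this range.

0.70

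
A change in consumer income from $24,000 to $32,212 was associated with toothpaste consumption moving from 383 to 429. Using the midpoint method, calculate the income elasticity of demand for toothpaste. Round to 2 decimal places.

0.39

%ΔQ = (429 − 383)/[(383+429)/2] = 46/406 ≈ 0.1133.
%ΔI = (32,212 − 24,000)/[(24,000+32,212)/2] = 8212/28106 ≈ 0.2922.
E_I = %ΔQ/%ΔI ≈ 0.39.
E_I ∈ (0,1): normal good (necessity).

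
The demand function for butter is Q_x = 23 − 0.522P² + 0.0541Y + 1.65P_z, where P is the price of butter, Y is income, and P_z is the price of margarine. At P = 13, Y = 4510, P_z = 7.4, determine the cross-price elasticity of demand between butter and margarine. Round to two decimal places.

0.06

Q_x = 23 − 0.522(13)² + 0.0541(4510) + 1.65(7.4) = 23 − 88.218 + 243.991 + 12.21 = 190.983.
∂Q_x/∂P_z = +1.65, so E_xy = 1.65·(7.4/190.983) ≈ 0.06.
E_xy > 0: the goods are substitutes.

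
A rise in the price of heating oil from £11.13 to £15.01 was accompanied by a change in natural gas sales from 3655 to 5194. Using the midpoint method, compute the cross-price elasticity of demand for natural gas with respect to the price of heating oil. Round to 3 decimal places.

%ΔQ_x = (5194 − 3655)/[(3655+5194)/2] = 1539/4424.5 ≈ 0.3478.
%ΔP_y = (15.01 − 11.13)/[(11.13+15.01)/2] ≈ 0.2969.
E_xy = 0.3478/0.2969 ≈ 1.172.
E_xy > 0, so natural gas and heating oil are substitutes.

1.172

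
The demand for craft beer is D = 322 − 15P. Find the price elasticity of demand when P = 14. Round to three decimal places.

At P = 14, D = 112.
dD/dP = −15.
Point elasticity E = (dD/dP)·(P/D) = -15 × 14/112 ≈ -1.875.
|E| > 1, so demand is elastic at this price.

-1.875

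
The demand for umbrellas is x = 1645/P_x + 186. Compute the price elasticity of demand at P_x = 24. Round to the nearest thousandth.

At P_x = 24, x = 254.5417.
dx/dP_x = −1645/P_x² = −2.8559.
Point elasticity E = (dx/dP_x)·(P_x/x) = -2.8559 × 24/254.5417 ≈ -0.269.
|E| < 1, so demand is inelastic at this price.

-0.269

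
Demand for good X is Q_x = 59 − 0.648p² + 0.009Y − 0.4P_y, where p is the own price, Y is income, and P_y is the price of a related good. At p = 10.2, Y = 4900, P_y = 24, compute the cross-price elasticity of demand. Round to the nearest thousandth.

-0.368

At the given point, Q_x = 59 − 0.648(10.2)² + 0.009(4900) − 0.4(24) = 59 − 67.4179 + 44.1 − 9.6 = 26.0821.
∂Q_x/∂P_y = −0.4, so E_xy = -0.4·(24/26.0821) ≈ -0.368.
E_xy < 0: the goods are complements.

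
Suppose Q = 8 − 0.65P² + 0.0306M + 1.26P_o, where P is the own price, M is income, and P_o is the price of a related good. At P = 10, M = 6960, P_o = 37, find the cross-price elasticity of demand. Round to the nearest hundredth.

Evaluating quantity at (P, M, P_o) gives Q = 8 − 0.65(10)² + 0.0306(6960) + 1.26(37) = 8 − 65 + 212.976 + 46.62 = 202.596.
∂Q/∂P_o = +1.26, so E_xy = 1.26·(37/202.596) ≈ 0.23.
E_xy > 0: the goods are substitutes.

0.23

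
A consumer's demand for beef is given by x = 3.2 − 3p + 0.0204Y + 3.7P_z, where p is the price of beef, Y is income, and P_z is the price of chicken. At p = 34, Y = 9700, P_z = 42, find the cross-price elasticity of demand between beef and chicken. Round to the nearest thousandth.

0.611

Evaluating quantity at (p, Y, P_z) gives x = 3.2 − 3(34) + 0.0204(9700) + 3.7(42) = 3.2 − 102 + 197.88 + 155.4 = 254.48.
∂x/∂P_z = +3.7, so E_xy = 3.7·(42/254.48) ≈ 0.611.
E_xy > 0: the goods are substitutes.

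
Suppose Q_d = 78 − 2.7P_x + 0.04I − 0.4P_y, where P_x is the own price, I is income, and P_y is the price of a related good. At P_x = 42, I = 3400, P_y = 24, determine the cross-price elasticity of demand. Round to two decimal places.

Substituting, Q_d = 78 − 2.7(42) + 0.04(3400) − 0.4(24) = 78 − 113.4 + 136 − 9.6 = 91.
∂Q_d/∂P_y = −0.4, so E_xy = -0.4·(24/91) ≈ -0.11.
E_xy < 0: the goods are complements.

-0.11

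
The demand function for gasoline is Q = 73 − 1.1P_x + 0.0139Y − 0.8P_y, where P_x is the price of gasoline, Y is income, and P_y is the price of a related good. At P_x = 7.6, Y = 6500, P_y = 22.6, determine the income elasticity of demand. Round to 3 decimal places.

Evaluating quantity at (P_x, Y, P_y) gives Q = 73 − 1.1(7.6) + 0.0139(6500) − 0.8(22.6) = 73 − 8.36 + 90.35 − 18.08 = 136.91.
∂Q/∂Y = +0.0139, so E_I = 0.0139·(6500/136.91) ≈ 0.660.
E_I ∈ (0,1): normal good (necessity).

0.660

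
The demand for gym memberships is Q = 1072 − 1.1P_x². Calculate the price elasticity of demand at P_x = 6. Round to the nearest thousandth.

At P_x = 6, Q = 1032.4.
dQ/dP_x = −2·1.1·P_x = −13.2.
Point elasticity E = (dQ/dP_x)·(P_x/Q) = -13.2 × 6/1032.4 ≈ -0.077.
|E| < 1, so demand is inelastic at this price.

-0.077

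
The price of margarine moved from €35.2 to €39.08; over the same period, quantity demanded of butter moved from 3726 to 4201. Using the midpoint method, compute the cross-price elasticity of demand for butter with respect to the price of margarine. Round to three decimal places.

%ΔQ_x = (4201 − 3726)/[(3726+4201)/2] = 475/3963.5 ≈ 0.1198.
%ΔP_y = (39.08 − 35.2)/[(35.2+39.08)/2] ≈ 0.1045.
E_xy = 0.1198/0.1045 ≈ 1.147.
E_xy > 0, so butter and margarine are substitutes.

1.147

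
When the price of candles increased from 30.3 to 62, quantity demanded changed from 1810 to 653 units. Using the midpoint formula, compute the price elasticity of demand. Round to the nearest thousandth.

-1.368

%ΔQ = (653 − 1810)/[(1810 + 653)/2] = -1157/1231.5 ≈ -0.9395.
%Δp = (62 − 30.3)/[(30.3 + 62)/2] = 31.7/46.15 ≈ 0.6869.
Arc elasticity E = %ΔQ/%Δp ≈ -0.9395/0.6869 ≈ -1.368.
|E| > 1: demand is elastic over this range.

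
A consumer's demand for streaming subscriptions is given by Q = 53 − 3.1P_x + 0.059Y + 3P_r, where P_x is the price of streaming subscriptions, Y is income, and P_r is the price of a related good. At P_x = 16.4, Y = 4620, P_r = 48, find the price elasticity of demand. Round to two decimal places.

-0.12

Substituting, Q = 53 − 3.1(16.4) + 0.059(4620) + 3(48) = 53 − 50.84 + 272.58 + 144 = 418.74.
∂Q/∂P_x = −3.1, so E_p = (−3.1)·(16.4/418.74) ≈ -0.12.
|E_p| < 1: demand is inelastic.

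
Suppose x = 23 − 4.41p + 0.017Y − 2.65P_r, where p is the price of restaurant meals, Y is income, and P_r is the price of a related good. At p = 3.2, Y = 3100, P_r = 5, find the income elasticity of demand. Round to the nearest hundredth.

1.09

First evaluate x: 23 − 4.41(3.2) + 0.017(3100) − 2.65(5) = 23 − 14.112 + 52.7 − 13.25 = 48.338.
∂x/∂Y = +0.017, so E_I = 0.017·(3100/48.338) ≈ 1.09.
E_I > 1: normal good (luxury).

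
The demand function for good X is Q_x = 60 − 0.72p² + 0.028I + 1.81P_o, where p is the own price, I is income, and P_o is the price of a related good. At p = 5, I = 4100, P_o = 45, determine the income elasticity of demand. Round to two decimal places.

Evaluating quantity at (p, I, P_o) gives Q_x = 60 − 0.72(5)² + 0.028(4100) + 1.81(45) = 60 − 18 + 114.8 + 81.45 = 238.25.
∂Q_x/∂I = +0.028, so E_I = 0.028·(4100/238.25) ≈ 0.48.
E_I ∈ (0,1): normal good (necessity).

0.48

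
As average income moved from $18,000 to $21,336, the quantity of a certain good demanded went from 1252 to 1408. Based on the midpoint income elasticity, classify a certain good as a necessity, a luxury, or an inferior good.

necessity

%ΔQ = (1408 − 1252)/[(1252+1408)/2] = 156/1330 ≈ 0.1173.
%ΔY = (21,336 − 18,000)/[(18,000+21,336)/2] = 3336/19668 ≈ 0.1696.
E_I = %ΔQ/%ΔY ≈ 0.692.
E_I ∈ (0,1): normal good (necessity).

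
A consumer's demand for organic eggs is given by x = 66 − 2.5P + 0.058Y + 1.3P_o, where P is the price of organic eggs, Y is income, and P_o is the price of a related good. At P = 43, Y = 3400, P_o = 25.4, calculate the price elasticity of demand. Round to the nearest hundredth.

-0.57

First evaluate x: 66 − 2.5(43) + 0.058(3400) + 1.3(25.4) = 66 − 107.5 + 197.2 + 33.02 = 188.72.
∂x/∂P = −2.5, so E_p = (−2.5)·(43/188.72) ≈ -0.57.
|E_p| < 1: demand is inelastic.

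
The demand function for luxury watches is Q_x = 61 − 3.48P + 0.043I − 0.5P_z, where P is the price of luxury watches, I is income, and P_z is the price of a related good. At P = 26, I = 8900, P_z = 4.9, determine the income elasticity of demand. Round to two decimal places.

Substituting, Q_x = 61 − 3.48(26) + 0.043(8900) − 0.5(4.9) = 61 − 90.48 + 382.7 − 2.45 = 350.77.
∂Q_x/∂I = +0.043, so E_I = 0.043·(8900/350.77) ≈ 1.09.
E_I > 1: normal good (luxury).

1.09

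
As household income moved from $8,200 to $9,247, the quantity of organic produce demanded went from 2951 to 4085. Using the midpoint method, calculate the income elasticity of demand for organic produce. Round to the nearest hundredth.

2.69

%ΔQ = (4085 − 2951)/[(2951+4085)/2] = 1134/3518 ≈ 0.3223.
%ΔI = (9,247 − 8,200)/[(8,200+9,247)/2] = 1047/8723.5 ≈ 0.1200.
E_I = %ΔQ/%ΔI ≈ 2.69.
E_I > 1: normal good (luxury).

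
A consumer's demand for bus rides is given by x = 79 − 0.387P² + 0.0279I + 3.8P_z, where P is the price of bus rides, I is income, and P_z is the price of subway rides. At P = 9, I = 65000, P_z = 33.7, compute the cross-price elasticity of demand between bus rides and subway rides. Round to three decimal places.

x = 79 − 0.387(9)² + 0.0279(65000) + 3.8(33.7) = 79 − 31.347 + 1813.5 + 128.06 = 1989.213.
∂x/∂P_z = +3.8, so E_xy = 3.8·(33.7/1989.213) ≈ 0.064.
E_xy > 0: the goods are substitutes.

0.064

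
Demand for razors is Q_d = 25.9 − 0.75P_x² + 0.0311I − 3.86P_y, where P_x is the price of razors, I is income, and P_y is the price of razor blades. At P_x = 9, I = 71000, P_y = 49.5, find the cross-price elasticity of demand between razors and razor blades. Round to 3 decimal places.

Evaluating quantity at (P_x, I, P_y) gives Q_d = 25.9 − 0.75(9)² + 0.0311(71000) − 3.86(49.5) = 25.9 − 60.75 + 2208.1 − 191.07 = 1982.18.
∂Q_d/∂P_y = −3.86, so E_xy = -3.86·(49.5/1982.18) ≈ -0.096.
E_xy < 0: the goods are complements.

-0.096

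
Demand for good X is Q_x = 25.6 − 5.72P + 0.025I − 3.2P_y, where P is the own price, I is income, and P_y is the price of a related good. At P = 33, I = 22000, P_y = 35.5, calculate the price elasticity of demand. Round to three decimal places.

-0.691

First evaluate Q_x: 25.6 − 5.72(33) + 0.025(22000) − 3.2(35.5) = 25.6 − 188.76 + 550 − 113.6 = 273.24.
∂Q_x/∂P = −5.72, so E_p = (−5.72)·(33/273.24) ≈ -0.691.
|E_p| < 1: demand is inelastic.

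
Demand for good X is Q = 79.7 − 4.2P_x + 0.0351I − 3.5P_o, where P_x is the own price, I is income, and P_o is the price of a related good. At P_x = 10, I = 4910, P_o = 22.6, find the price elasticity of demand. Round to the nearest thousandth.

Evaluating quantity at (P_x, I, P_o) gives Q = 79.7 − 4.2(10) + 0.0351(4910) − 3.5(22.6) = 79.7 − 42 + 172.341 − 79.1 = 130.941.
∂Q/∂P_x = −4.2, so E_p = (−4.2)·(10/130.941) ≈ -0.321.
|E_p| < 1: demand is inelastic.

-0.321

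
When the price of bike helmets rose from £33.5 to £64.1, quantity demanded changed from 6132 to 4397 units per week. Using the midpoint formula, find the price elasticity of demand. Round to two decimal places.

-0.53

%Δq = (4397 − 6132)/[(6132 + 4397)/2] = -1735/5264.5 ≈ -0.3296.
%Δp = (64.1 − 33.5)/[(33.5 + 64.1)/2] = 30.6/48.8 ≈ 0.6270.
Arc elasticity E = %Δq/%Δp ≈ -0.3296/0.6270 ≈ -0.53.
|E| < 1: demand is inelastic over this range.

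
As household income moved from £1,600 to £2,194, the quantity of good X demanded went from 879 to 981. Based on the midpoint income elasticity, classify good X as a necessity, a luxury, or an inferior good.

necessity

%ΔQ = (981 − 879)/[(879+981)/2] = 102/930 ≈ 0.1097.
%ΔM = (2,194 − 1,600)/[(1,600+2,194)/2] = 594/1897 ≈ 0.3131.
E_I = %ΔQ/%ΔM ≈ 0.350.
E_I ∈ (0,1): normal good (necessity).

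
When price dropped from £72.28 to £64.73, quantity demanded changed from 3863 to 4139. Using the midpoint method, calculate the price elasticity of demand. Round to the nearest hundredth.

%ΔQ = (4139 − 3863)/[(3863 + 4139)/2] = 276/4001 ≈ 0.0690.
%ΔP = (64.73 − 72.28)/[(72.28 + 64.73)/2] = -7.55/68.505 ≈ -0.1102.
Arc elasticity E = %ΔQ/%ΔP ≈ 0.0690/-0.1102 ≈ -0.63.
|E| < 1: demand is inelastic over this range.

-0.63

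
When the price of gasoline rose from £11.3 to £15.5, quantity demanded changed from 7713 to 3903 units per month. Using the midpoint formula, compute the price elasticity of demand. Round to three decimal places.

%Δq = (3903 − 7713)/[(7713 + 3903)/2] = -3810/5808 ≈ -0.6560.
%ΔP = (15.5 − 11.3)/[(11.3 + 15.5)/2] = 4.2/13.4 ≈ 0.3134.
Arc elasticity E = %Δq/%ΔP ≈ -0.6560/0.3134 ≈ -2.093.
|E| > 1: demand is elastic over this range.

-2.093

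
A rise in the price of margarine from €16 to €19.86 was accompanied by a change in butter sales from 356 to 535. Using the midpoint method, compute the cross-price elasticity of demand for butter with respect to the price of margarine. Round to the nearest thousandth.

1.866

%ΔQ_x = (535 − 356)/[(356+535)/2] = 179/445.5 ≈ 0.4018.
%ΔP_y = (19.86 − 16)/[(16+19.86)/2] ≈ 0.2153.
E_xy = 0.4018/0.2153 ≈ 1.866.
E_xy > 0, so butter and margarine are substitutes.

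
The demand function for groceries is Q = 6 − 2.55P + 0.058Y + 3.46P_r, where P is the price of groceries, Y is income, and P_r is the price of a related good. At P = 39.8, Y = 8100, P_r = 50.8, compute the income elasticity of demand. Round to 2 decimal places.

Evaluating quantity at (P, Y, P_r) gives Q = 6 − 2.55(39.8) + 0.058(8100) + 3.46(50.8) = 6 − 101.49 + 469.8 + 175.768 = 550.078.
∂Q/∂Y = +0.058, so E_I = 0.058·(8100/550.078) ≈ 0.85.
E_I ∈ (0,1): normal good (necessity).

0.85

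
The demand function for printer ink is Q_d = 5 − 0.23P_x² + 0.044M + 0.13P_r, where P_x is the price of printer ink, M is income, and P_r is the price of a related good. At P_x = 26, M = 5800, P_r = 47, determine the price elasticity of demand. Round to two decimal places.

Evaluating quantity at (P_x, M, P_r) gives Q_d = 5 − 0.23(26)² + 0.044(5800) + 0.13(47) = 5 − 155.48 + 255.2 + 6.11 = 110.83.
∂Q_d/∂P_x = −2·0.23·P_x = -11.96, so E_p = -11.96·(26/110.83) ≈ -2.81.
|E_p| > 1: demand is elastic.

-2.81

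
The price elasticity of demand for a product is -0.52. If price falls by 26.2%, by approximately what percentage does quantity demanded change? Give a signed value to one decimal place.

%ΔQ ≈ E × %ΔP = (-0.52) × (-26.2%) ≈ 13.6%.

13.6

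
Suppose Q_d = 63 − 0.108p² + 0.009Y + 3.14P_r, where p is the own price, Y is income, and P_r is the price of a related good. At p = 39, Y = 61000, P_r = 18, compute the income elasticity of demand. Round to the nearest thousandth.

Substituting, Q_d = 63 − 0.108(39)² + 0.009(61000) + 3.14(18) = 63 − 164.268 + 549 + 56.52 = 504.252.
∂Q_d/∂Y = +0.009, so E_I = 0.009·(61000/504.252) ≈ 1.089.
E_I > 1: normal good (luxury).

1.089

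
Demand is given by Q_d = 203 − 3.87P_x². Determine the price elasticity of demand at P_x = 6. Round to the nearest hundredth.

-4.38

At P_x = 6, Q_d = 63.68.
dQ_d/dP_x = −2·3.87·P_x = −46.44.
Point elasticity E = (dQ_d/dP_x)·(P_x/Q_d) = -46.44 × 6/63.68 ≈ -4.38.
|E| > 1, so demand is elastic at this price.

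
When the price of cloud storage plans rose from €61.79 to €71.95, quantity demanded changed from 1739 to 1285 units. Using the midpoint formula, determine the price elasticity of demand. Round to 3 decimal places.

%Δq = (1285 − 1739)/[(1739 + 1285)/2] = -454/1512 ≈ -0.3003.
%Δp = (71.95 − 61.79)/[(61.79 + 71.95)/2] = 10.16/66.87 ≈ 0.1519.
Arc elasticity E = %Δq/%Δp ≈ -0.3003/0.1519 ≈ -1.976.
|E| > 1: demand is elastic over this range.

-1.976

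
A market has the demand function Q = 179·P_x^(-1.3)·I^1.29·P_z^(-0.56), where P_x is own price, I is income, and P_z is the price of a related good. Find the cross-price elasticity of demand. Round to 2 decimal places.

-0.56

For a Cobb–Douglas (constant-elasticity) form Q = A·P_z^α·…, the elasticity with respect to P_z equals the exponent α at every point.
Here the exponent on P_z is -0.56, so the cross-price elasticity of demand is -0.56.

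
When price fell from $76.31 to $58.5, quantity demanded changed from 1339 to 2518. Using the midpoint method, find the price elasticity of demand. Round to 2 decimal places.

%ΔQ = (2518 − 1339)/[(1339 + 2518)/2] = 1179/1928.5 ≈ 0.6114.
%Δp = (58.5 − 76.31)/[(76.31 + 58.5)/2] = -17.81/67.405 ≈ -0.2642.
Arc elasticity E = %ΔQ/%Δp ≈ 0.6114/-0.2642 ≈ -2.31.
|E| > 1: demand is elastic over this range.

-2.31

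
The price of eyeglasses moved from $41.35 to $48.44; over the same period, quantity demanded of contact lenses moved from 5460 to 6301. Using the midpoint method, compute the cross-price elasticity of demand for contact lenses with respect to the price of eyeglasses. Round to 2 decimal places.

%ΔQ_x = (6301 − 5460)/[(5460+6301)/2] = 841/5880.5 ≈ 0.1430.
%ΔP_y = (48.44 − 41.35)/[(41.35+48.44)/2] ≈ 0.1579.
E_xy = 0.1430/0.1579 ≈ 0.91.
E_xy > 0, so contact lenses and eyeglasses are substitutes.

0.91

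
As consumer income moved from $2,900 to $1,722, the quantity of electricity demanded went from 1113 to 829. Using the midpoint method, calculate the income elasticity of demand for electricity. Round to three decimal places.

0.574

%ΔQ = (829 − 1113)/[(1113+829)/2] = -284/971 ≈ -0.2925.
%ΔI = (1,722 − 2,900)/[(2,900+1,722)/2] = -1178/2311 ≈ -0.5097.
E_I = %ΔQ/%ΔI ≈ 0.574.
E_I ∈ (0,1): normal good (necessity).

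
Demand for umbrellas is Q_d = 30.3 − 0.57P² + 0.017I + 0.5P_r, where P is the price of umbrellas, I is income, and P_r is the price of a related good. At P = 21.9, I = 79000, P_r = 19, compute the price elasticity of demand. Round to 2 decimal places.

Evaluating quantity at (P, I, P_r) gives Q_d = 30.3 − 0.57(21.9)² + 0.017(79000) + 0.5(19) = 30.3 − 273.3777 + 1343 + 9.5 = 1109.4223.
∂Q_d/∂P = −2·0.57·P = -24.966, so E_p = -24.966·(21.9/1109.4223) ≈ -0.49.
|E_p| < 1: demand is inelastic.

-0.49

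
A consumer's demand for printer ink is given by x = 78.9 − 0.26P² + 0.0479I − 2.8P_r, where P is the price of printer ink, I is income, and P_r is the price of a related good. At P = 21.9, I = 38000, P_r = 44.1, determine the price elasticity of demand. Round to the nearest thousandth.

-0.151

At the given point, x = 78.9 − 0.26(21.9)² + 0.0479(38000) − 2.8(44.1) = 78.9 − 124.6986 + 1820.2 − 123.48 = 1650.9214.
∂x/∂P = −2·0.26·P = -11.388, so E_p = -11.388·(21.9/1650.9214) ≈ -0.151.
|E_p| < 1: demand is inelastic.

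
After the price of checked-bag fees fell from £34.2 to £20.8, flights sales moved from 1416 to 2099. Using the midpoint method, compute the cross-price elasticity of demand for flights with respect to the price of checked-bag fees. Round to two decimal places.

-0.80

%ΔQ_x = (2099 − 1416)/[(1416+2099)/2] = 683/1757.5 ≈ 0.3886.
%ΔP_y = (20.8 − 34.2)/[(34.2+20.8)/2] ≈ -0.4873.
E_xy = 0.3886/-0.4873 ≈ -0.80.
E_xy < 0, so flights and checked-bag fees are complements.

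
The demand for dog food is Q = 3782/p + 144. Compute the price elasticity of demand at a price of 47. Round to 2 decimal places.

At p = 47, Q = 224.4681.
dQ/dp = −3782/p² = −1.7121.
Point elasticity E = (dQ/dp)·(p/Q) = -1.7121 × 47/224.4681 ≈ -0.36.
|E| < 1, so demand is inelastic at this price.

-0.36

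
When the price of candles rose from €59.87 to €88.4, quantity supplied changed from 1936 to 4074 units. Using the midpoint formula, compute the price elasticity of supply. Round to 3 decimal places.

%ΔQ = (4074 − 1936)/[(1936 + 4074)/2] = 2138/3005 ≈ 0.7115.
%ΔP = (88.4 − 59.87)/[(59.87 + 88.4)/2] = 28.53/74.135 ≈ 0.3848.
Arc elasticity E = %ΔQ/%ΔP ≈ 0.7115/0.3848 ≈ 1.849.
|E| > 1: supply is elastic over this range.

1.849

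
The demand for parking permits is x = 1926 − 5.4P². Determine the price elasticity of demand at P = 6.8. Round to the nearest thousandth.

At P = 6.8, x = 1676.304.
dx/dP = −2·5.4·P = −73.44.
Point elasticity E = (dx/dP)·(P/x) = -73.44 × 6.8/1676.304 ≈ -0.298.
|E| < 1, so demand is inelastic at this price.

-0.298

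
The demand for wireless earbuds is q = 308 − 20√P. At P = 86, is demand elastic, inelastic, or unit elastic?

inelastic

At P = 86, q = 122.5276.
dq/dP = −20/(2√P) = −20/(2·9.2736).
Point elasticity E = (dq/dP)·(P/q) = -1.0783 × 86/122.5276 ≈ -0.757.
|E| ≈ 0.757 < 1, so demand is inelastic.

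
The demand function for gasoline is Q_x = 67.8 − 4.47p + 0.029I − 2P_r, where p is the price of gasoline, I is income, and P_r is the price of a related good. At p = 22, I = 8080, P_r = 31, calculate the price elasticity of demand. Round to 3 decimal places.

-0.694

Q_x = 67.8 − 4.47(22) + 0.029(8080) − 2(31) = 67.8 − 98.34 + 234.32 − 62 = 141.78.
∂Q_x/∂p = −4.47, so E_p = (−4.47)·(22/141.78) ≈ -0.694.
|E_p| < 1: demand is inelastic.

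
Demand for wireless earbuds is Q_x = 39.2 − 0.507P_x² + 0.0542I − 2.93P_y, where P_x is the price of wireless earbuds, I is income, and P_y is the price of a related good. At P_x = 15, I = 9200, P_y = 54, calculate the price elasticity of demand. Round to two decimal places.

Evaluating quantity at (P_x, I, P_y) gives Q_x = 39.2 − 0.507(15)² + 0.0542(9200) − 2.93(54) = 39.2 − 114.075 + 498.64 − 158.22 = 265.545.
∂Q_x/∂P_x = −2·0.507·P_x = -15.21, so E_p = -15.21·(15/265.545) ≈ -0.86.
|E_p| < 1: demand is inelastic.

-0.86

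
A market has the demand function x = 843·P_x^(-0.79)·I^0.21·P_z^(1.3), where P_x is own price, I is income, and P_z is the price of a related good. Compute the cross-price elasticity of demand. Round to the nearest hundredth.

For a Cobb–Douglas (constant-elasticity) form x = A·P_z^α·…, the elasticity with respect to P_z equals the exponent α at every point.
Here the exponent on P_z is 1.3, so the cross-price elasticity of demand is 1.30.

1.30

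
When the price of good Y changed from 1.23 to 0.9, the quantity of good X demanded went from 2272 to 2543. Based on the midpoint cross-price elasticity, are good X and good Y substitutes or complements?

%ΔQ_x = (2543 − 2272)/[(2272+2543)/2] = 271/2407.5 ≈ 0.1126.
%ΔP_y = (0.9 − 1.23)/[(1.23+0.9)/2] ≈ -0.3099.
E_xy = 0.1126/-0.3099 ≈ -0.363.
E_xy < 0, so the goods are complements.

complements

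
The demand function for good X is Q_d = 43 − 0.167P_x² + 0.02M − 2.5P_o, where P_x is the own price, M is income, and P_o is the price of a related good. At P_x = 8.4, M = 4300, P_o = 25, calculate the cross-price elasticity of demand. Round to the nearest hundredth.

Substituting, Q_d = 43 − 0.167(8.4)² + 0.02(4300) − 2.5(25) = 43 − 11.7835 + 86 − 62.5 = 54.7165.
∂Q_d/∂P_o = −2.5, so E_xy = -2.5·(25/54.7165) ≈ -1.14.
E_xy < 0: the goods are complements.

-1.14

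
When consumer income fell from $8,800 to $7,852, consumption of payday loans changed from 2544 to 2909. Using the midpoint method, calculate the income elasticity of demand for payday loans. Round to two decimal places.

%ΔQ = (2909 − 2544)/[(2544+2909)/2] = 365/2726.5 ≈ 0.1339.
%ΔI = (7,852 − 8,800)/[(8,800+7,852)/2] = -948/8326 ≈ -0.1139.
E_I = %ΔQ/%ΔI ≈ -1.18.
E_I < 0: inferior good.

-1.18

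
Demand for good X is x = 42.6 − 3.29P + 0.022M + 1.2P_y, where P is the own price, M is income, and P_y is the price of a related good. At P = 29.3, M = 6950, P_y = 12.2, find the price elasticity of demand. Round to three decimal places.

-0.847

Evaluating quantity at (P, M, P_y) gives x = 42.6 − 3.29(29.3) + 0.022(6950) + 1.2(12.2) = 42.6 − 96.397 + 152.9 + 14.64 = 113.743.
∂x/∂P = −3.29, so E_p = (−3.29)·(29.3/113.743) ≈ -0.847.
|E_p| < 1: demand is inelastic.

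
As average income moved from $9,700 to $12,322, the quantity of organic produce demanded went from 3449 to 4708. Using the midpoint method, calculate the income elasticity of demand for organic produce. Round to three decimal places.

1.296

%ΔQ = (4708 − 3449)/[(3449+4708)/2] = 1259/4078.5 ≈ 0.3087.
%ΔM = (12,322 − 9,700)/[(9,700+12,322)/2] = 2622/11011 ≈ 0.2381.
E_I = %ΔQ/%ΔM ≈ 1.296.
E_I > 1: normal good (luxury).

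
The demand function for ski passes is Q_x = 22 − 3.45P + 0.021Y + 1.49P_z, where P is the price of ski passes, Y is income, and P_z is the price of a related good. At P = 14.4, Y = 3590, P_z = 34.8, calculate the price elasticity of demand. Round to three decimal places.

-0.499

Q_x = 22 − 3.45(14.4) + 0.021(3590) + 1.49(34.8) = 22 − 49.68 + 75.39 + 51.852 = 99.562.
∂Q_x/∂P = −3.45, so E_p = (−3.45)·(14.4/99.562) ≈ -0.499.
|E_p| < 1: demand is inelastic.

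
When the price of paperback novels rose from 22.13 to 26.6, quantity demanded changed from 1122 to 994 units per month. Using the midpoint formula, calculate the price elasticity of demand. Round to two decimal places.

-0.66

%Δq = (994 − 1122)/[(1122 + 994)/2] = -128/1058 ≈ -0.1210.
%Δp = (26.6 − 22.13)/[(22.13 + 26.6)/2] = 4.47/24.365 ≈ 0.1835.
Arc elasticity E = %Δq/%Δp ≈ -0.1210/0.1835 ≈ -0.66.
|E| < 1: demand is inelastic over this range.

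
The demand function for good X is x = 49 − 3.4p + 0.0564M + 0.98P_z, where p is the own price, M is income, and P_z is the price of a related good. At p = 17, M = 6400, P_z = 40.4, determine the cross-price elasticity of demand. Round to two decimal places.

0.10

Evaluating quantity at (p, M, P_z) gives x = 49 − 3.4(17) + 0.0564(6400) + 0.98(40.4) = 49 − 57.8 + 360.96 + 39.592 = 391.752.
∂x/∂P_z = +0.98, so E_xy = 0.98·(40.4/391.752) ≈ 0.10.
E_xy > 0: the goods are substitutes.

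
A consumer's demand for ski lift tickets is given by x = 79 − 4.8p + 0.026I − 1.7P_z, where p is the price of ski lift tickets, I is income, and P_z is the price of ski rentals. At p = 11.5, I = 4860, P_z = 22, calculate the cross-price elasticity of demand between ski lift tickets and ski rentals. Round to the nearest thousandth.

-0.332

x = 79 − 4.8(11.5) + 0.026(4860) − 1.7(22) = 79 − 55.2 + 126.36 − 37.4 = 112.76.
∂x/∂P_z = −1.7, so E_xy = -1.7·(22/112.76) ≈ -0.332.
E_xy < 0: the goods are complements.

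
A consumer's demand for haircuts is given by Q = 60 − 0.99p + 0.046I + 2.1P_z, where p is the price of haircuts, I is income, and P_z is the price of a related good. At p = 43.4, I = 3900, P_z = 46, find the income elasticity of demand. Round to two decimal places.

0.61

Evaluating quantity at (p, I, P_z) gives Q = 60 − 0.99(43.4) + 0.046(3900) + 2.1(46) = 60 − 42.966 + 179.4 + 96.6 = 293.034.
∂Q/∂I = +0.046, so E_I = 0.046·(3900/293.034) ≈ 0.61.
E_I ∈ (0,1): normal good (necessity).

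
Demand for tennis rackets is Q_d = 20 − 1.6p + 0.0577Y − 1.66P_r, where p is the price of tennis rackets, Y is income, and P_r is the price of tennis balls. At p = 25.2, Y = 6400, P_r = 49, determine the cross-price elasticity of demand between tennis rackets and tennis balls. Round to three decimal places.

Evaluating quantity at (p, Y, P_r) gives Q_d = 20 − 1.6(25.2) + 0.0577(6400) − 1.66(49) = 20 − 40.32 + 369.28 − 81.34 = 267.62.
∂Q_d/∂P_r = −1.66, so E_xy = -1.66·(49/267.62) ≈ -0.304.
E_xy < 0: the goods are complements.

-0.304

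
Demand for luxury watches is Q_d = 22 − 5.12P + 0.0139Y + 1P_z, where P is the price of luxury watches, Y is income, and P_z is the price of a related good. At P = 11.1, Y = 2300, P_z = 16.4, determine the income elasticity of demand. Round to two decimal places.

Substituting, Q_d = 22 − 5.12(11.1) + 0.0139(2300) + 1(16.4) = 22 − 56.832 + 31.97 + 16.4 = 13.538.
∂Q_d/∂Y = +0.0139, so E_I = 0.0139·(2300/13.538) ≈ 2.36.
E_I > 1: normal good (luxury).

2.36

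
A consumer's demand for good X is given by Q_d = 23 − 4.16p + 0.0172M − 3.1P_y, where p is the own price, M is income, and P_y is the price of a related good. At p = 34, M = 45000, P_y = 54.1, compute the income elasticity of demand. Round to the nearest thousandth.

1.587

Evaluating quantity at (p, M, P_y) gives Q_d = 23 − 4.16(34) + 0.0172(45000) − 3.1(54.1) = 23 − 141.44 + 774 − 167.71 = 487.85.
∂Q_d/∂M = +0.0172, so E_I = 0.0172·(45000/487.85) ≈ 1.587.
E_I > 1: normal good (luxury).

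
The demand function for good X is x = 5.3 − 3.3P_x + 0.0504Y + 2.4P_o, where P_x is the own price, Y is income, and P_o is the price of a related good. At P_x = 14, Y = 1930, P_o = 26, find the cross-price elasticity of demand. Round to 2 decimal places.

Substituting, x = 5.3 − 3.3(14) + 0.0504(1930) + 2.4(26) = 5.3 − 46.2 + 97.272 + 62.4 = 118.772.
∂x/∂P_o = +2.4, so E_xy = 2.4·(26/118.772) ≈ 0.53.
E_xy > 0: the goods are substitutes.

0.53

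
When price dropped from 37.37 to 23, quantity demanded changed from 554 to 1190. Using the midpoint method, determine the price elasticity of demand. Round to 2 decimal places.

-1.53

%Δq = (1190 − 554)/[(554 + 1190)/2] = 636/872 ≈ 0.7294.
%Δp = (23 − 37.37)/[(37.37 + 23)/2] = -14.37/30.185 ≈ -0.4761.
Arc elasticity E = %Δq/%Δp ≈ 0.7294/-0.4761 ≈ -1.53.
|E| > 1: demand is elastic over this range.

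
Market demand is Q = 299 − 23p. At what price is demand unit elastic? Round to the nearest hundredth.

For linear demand Q = a − bp, E = −bp/(a − bp). |E| = 1 ⇒ bp = a − bp ⇒ p = a/(2b).
p = 299/(2·23) = 6.50.

6.50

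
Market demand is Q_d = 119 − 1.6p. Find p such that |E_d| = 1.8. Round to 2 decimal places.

47.81

Set −bp/(a − bp) = −1.8 ⇒ bp = 1.8(a − bp) ⇒ bp(1+1.8) = 1.8·a.
p = 1.8·119/(1.6·2.8) ≈ 47.81.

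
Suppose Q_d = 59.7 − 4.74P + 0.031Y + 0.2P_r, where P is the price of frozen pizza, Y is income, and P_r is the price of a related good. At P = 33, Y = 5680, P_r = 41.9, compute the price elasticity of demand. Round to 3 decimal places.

Q_d = 59.7 − 4.74(33) + 0.031(5680) + 0.2(41.9) = 59.7 − 156.42 + 176.08 + 8.38 = 87.74.
∂Q_d/∂P = −4.74, so E_p = (−4.74)·(33/87.74) ≈ -1.783.
|E_p| > 1: demand is elastic.

-1.783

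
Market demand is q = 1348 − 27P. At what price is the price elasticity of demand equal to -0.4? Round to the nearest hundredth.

Set −bP/(a − bP) = −0.4 ⇒ bP = 0.4(a − bP) ⇒ bP(1+0.4) = 0.4·a.
P = 0.4·1348/(27·1.4) ≈ 14.26.

14.26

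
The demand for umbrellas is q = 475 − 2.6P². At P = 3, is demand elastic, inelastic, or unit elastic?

inelastic

At P = 3, q = 451.6.
dq/dP = −2·2.6·P = −15.6.
Point elasticity E = (dq/dP)·(P/q) = -15.6 × 3/451.6 ≈ -0.104.
|E| ≈ 0.104 < 1, so demand is inelastic.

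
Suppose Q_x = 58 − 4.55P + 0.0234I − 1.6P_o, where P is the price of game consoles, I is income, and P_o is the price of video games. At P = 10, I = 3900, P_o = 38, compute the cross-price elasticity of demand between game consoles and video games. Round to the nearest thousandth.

Substituting, Q_x = 58 − 4.55(10) + 0.0234(3900) − 1.6(38) = 58 − 45.5 + 91.26 − 60.8 = 42.96.
∂Q_x/∂P_o = −1.6, so E_xy = -1.6·(38/42.96) ≈ -1.415.
E_xy < 0: the goods are complements.

-1.415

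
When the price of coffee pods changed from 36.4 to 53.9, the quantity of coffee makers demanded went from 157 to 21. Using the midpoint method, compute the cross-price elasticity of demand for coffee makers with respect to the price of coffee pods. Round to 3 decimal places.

%ΔQ_x = (21 − 157)/[(157+21)/2] = -136/89 ≈ -1.5281.
%ΔP_y = (53.9 − 36.4)/[(36.4+53.9)/2] ≈ 0.3876.
E_xy = -1.5281/0.3876 ≈ -3.942.
E_xy < 0, so coffee makers and coffee pods are complements.

-3.942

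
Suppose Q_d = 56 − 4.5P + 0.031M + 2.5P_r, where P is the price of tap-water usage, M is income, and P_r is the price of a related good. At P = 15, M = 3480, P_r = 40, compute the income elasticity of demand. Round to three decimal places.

0.549

Q_d = 56 − 4.5(15) + 0.031(3480) + 2.5(40) = 56 − 67.5 + 107.88 + 100 = 196.38.
∂Q_d/∂M = +0.031, so E_I = 0.031·(3480/196.38) ≈ 0.549.
E_I ∈ (0,1): normal good (necessity).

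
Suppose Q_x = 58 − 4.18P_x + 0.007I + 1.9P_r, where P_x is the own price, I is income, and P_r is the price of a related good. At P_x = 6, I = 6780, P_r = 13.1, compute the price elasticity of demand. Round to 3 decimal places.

Evaluating quantity at (P_x, I, P_r) gives Q_x = 58 − 4.18(6) + 0.007(6780) + 1.9(13.1) = 58 − 25.08 + 47.46 + 24.89 = 105.27.
∂Q_x/∂P_x = −4.18, so E_p = (−4.18)·(6/105.27) ≈ -0.238.
|E_p| < 1: demand is inelastic.

-0.238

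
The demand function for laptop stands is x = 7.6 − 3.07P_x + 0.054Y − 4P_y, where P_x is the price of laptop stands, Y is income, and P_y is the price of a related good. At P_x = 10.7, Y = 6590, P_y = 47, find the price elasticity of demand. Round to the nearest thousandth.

At the given point, x = 7.6 − 3.07(10.7) + 0.054(6590) − 4(47) = 7.6 − 32.849 + 355.86 − 188 = 142.611.
∂x/∂P_x = −3.07, so E_p = (−3.07)·(10.7/142.611) ≈ -0.230.
|E_p| < 1: demand is inelastic.

-0.230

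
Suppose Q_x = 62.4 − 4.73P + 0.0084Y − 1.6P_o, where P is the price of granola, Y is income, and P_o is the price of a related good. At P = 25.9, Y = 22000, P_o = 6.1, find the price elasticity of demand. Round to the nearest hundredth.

-1.07

Evaluating quantity at (P, Y, P_o) gives Q_x = 62.4 − 4.73(25.9) + 0.0084(22000) − 1.6(6.1) = 62.4 − 122.507 + 184.8 − 9.76 = 114.933.
∂Q_x/∂P = −4.73, so E_p = (−4.73)·(25.9/114.933) ≈ -1.07.
|E_p| > 1: demand is elastic.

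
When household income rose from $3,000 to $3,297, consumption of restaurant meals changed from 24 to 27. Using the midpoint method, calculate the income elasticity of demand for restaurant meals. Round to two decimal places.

%ΔQ = (27 − 24)/[(24+27)/2] = 3/25.5 ≈ 0.1176.
%ΔI = (3,297 − 3,000)/[(3,000+3,297)/2] = 297/3148.5 ≈ 0.0943.
E_I = %ΔQ/%ΔI ≈ 1.25.
E_I > 1: normal good (luxury).

1.25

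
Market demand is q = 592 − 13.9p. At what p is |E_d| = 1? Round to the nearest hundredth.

21.29

For linear demand q = a − bp, E = −bp/(a − bp). |E| = 1 ⇒ bp = a − bp ⇒ p = a/(2b).
p = 592/(2·13.9) ≈ 21.29.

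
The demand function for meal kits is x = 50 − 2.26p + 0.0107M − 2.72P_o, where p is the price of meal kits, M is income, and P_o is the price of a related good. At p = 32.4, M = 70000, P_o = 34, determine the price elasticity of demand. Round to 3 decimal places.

First evaluate x: 50 − 2.26(32.4) + 0.0107(70000) − 2.72(34) = 50 − 73.224 + 749 − 92.48 = 633.296.
∂x/∂p = −2.26, so E_p = (−2.26)·(32.4/633.296) ≈ -0.116.
|E_p| < 1: demand is inelastic.

-0.116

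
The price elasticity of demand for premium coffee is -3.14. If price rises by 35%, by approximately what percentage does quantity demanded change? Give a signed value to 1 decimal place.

%ΔQ ≈ E × %ΔP = (-3.14) × (35%) = -109.9%.

-109.9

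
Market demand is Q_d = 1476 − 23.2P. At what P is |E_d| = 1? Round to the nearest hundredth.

For linear demand Q_d = a − bP, E = −bP/(a − bP). |E| = 1 ⇒ bP = a − bP ⇒ P = a/(2b).
P = 1476/(2·23.2) ≈ 31.81.

31.81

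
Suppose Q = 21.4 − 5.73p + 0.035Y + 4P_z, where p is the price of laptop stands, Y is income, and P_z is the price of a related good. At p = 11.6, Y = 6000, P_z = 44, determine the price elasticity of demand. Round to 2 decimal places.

Evaluating quantity at (p, Y, P_z) gives Q = 21.4 − 5.73(11.6) + 0.035(6000) + 4(44) = 21.4 − 66.468 + 210 + 176 = 340.932.
∂Q/∂p = −5.73, so E_p = (−5.73)·(11.6/340.932) ≈ -0.19.
|E_p| < 1: demand is inelastic.

-0.19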